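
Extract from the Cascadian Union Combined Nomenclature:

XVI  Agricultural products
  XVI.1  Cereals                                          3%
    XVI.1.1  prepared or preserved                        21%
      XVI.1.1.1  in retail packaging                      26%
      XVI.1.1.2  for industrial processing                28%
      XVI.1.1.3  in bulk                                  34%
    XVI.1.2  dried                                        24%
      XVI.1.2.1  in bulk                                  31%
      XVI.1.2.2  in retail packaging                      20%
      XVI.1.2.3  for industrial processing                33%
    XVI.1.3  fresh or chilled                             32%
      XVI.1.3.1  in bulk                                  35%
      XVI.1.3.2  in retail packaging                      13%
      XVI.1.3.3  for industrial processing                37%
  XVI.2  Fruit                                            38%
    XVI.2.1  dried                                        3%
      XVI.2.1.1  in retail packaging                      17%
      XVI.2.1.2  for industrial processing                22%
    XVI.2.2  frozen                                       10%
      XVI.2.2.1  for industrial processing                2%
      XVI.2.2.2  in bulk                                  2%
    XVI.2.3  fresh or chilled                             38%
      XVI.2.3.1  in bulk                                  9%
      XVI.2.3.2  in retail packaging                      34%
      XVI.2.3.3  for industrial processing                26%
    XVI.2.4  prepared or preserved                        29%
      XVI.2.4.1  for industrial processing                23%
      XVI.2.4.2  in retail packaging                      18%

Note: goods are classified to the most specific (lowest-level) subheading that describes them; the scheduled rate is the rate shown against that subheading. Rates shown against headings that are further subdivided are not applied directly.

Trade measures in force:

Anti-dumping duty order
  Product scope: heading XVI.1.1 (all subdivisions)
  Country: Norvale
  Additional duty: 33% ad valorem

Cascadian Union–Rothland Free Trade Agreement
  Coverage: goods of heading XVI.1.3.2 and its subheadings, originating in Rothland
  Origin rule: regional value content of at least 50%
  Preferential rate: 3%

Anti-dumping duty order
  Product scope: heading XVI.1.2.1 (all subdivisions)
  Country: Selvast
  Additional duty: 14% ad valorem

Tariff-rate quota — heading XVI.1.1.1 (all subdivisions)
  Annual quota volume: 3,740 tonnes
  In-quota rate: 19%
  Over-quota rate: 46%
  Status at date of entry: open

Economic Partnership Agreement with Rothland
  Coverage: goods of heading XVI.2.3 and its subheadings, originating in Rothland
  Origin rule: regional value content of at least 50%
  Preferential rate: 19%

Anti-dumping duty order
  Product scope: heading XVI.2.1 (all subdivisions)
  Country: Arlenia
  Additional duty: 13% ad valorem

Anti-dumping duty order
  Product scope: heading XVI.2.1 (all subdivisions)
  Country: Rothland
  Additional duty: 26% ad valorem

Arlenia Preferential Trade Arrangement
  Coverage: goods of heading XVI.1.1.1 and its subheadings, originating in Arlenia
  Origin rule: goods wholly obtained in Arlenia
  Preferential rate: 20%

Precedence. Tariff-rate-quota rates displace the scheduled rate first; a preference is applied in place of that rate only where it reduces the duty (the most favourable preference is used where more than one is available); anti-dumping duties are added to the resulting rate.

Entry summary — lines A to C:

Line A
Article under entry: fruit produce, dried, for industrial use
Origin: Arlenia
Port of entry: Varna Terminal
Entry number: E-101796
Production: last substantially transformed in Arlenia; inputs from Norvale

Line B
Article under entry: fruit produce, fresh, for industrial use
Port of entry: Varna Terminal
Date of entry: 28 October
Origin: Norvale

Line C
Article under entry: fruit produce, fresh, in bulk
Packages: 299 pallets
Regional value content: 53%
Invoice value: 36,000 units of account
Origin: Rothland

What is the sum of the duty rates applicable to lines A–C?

70%

Line A: fruit → XVI.2; dried → XVI.2.1; for industrial use → XVI.2.1.2. Scheduled 22%. Arlenia agreement on XVI.1.1.1: XVI.2.1.2 not covered; anti-dumping (Arlenia, XVI.2.1): +13%; total 22% + 13% = 35%. → 35%.
Line B: fruit → XVI.2; fresh → XVI.2.3; for industrial use → XVI.2.3.3. Scheduled 26%. No special measure applies. → 26%.
Line C: fruit → XVI.2; fresh → XVI.2.3; in bulk → XVI.2.3.1. Scheduled 9%. Rothland agreement on XVI.1.3.2: XVI.2.3.1 not covered; Rothland agreement on XVI.2.3: RVC ≥ 50% → 19% available; preference 19% not lower than 9% → no reduction. → 9%.
Sum: 35% + 26% + 9% = 70%.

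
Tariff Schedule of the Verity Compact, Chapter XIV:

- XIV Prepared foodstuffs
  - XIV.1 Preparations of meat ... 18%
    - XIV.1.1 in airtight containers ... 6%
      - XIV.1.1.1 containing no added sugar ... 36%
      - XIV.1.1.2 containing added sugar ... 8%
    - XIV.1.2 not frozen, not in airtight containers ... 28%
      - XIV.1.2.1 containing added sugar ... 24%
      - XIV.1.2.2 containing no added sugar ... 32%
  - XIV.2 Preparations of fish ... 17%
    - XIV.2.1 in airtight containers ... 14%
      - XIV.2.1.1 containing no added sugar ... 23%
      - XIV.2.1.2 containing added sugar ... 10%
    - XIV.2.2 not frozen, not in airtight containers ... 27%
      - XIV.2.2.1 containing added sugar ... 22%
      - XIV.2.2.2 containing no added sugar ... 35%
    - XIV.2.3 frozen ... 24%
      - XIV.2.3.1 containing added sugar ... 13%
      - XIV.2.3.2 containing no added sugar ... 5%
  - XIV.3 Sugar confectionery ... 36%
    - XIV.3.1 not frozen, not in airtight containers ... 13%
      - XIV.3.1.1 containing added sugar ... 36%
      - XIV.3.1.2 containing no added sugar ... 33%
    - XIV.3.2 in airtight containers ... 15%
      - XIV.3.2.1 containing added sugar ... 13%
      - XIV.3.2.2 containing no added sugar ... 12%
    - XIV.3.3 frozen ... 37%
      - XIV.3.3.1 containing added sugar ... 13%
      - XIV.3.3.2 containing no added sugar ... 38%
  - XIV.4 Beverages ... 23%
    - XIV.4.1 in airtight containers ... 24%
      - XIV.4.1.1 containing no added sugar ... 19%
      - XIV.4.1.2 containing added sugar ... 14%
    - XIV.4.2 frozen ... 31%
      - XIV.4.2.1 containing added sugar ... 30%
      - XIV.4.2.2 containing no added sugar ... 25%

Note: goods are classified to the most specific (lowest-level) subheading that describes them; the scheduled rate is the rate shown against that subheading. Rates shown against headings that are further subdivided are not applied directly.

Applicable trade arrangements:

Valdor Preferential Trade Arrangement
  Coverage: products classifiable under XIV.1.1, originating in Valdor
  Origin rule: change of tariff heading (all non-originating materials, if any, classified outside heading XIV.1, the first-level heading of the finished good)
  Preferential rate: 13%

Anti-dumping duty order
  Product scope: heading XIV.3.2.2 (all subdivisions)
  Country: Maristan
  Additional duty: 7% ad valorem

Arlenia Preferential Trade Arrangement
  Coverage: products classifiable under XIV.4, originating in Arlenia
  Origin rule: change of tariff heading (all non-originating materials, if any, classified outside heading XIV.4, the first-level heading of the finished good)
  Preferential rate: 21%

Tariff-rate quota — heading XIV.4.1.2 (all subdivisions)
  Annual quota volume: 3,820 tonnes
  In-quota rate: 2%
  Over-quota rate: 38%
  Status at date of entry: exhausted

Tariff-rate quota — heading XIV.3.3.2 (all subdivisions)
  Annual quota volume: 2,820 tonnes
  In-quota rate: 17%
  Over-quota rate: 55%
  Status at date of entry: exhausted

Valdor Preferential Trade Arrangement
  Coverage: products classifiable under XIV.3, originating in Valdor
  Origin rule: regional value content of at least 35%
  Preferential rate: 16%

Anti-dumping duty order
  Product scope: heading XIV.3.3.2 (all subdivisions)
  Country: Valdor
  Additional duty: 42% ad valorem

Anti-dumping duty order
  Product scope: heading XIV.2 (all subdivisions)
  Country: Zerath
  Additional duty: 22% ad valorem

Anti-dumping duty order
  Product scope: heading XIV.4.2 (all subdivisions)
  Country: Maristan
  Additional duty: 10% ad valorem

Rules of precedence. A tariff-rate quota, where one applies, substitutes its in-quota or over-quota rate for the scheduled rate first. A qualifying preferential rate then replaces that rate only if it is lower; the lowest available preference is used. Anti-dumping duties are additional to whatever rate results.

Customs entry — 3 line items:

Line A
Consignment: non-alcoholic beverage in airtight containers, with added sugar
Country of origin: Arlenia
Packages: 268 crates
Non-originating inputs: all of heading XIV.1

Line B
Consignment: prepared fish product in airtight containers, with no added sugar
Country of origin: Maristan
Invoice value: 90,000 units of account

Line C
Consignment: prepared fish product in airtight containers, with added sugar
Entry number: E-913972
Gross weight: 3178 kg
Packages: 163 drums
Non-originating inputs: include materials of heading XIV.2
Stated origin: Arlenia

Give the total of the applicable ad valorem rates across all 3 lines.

54%

Line A: non-alcoholic beverage → XIV.4; in airtight containers → XIV.4.1; with added sugar → XIV.4.1.2. Scheduled 14%. quota on XIV.4.1.2 exhausted → over-quota 38%; Arlenia agreement on XIV.4: CTH met → 21% available; preferential 21%. → 21%.
Line B: prepared fish product → XIV.2; in airtight containers → XIV.2.1; with no added sugar → XIV.2.1.1. Scheduled 23%. No special measure applies. → 23%.
Line C: prepared fish product → XIV.2; in airtight containers → XIV.2.1; with added sugar → XIV.2.1.2. Scheduled 10%. Arlenia agreement on XIV.4: XIV.2.1.2 not covered. → 10%.
Sum: 21% + 23% + 10% = 54%.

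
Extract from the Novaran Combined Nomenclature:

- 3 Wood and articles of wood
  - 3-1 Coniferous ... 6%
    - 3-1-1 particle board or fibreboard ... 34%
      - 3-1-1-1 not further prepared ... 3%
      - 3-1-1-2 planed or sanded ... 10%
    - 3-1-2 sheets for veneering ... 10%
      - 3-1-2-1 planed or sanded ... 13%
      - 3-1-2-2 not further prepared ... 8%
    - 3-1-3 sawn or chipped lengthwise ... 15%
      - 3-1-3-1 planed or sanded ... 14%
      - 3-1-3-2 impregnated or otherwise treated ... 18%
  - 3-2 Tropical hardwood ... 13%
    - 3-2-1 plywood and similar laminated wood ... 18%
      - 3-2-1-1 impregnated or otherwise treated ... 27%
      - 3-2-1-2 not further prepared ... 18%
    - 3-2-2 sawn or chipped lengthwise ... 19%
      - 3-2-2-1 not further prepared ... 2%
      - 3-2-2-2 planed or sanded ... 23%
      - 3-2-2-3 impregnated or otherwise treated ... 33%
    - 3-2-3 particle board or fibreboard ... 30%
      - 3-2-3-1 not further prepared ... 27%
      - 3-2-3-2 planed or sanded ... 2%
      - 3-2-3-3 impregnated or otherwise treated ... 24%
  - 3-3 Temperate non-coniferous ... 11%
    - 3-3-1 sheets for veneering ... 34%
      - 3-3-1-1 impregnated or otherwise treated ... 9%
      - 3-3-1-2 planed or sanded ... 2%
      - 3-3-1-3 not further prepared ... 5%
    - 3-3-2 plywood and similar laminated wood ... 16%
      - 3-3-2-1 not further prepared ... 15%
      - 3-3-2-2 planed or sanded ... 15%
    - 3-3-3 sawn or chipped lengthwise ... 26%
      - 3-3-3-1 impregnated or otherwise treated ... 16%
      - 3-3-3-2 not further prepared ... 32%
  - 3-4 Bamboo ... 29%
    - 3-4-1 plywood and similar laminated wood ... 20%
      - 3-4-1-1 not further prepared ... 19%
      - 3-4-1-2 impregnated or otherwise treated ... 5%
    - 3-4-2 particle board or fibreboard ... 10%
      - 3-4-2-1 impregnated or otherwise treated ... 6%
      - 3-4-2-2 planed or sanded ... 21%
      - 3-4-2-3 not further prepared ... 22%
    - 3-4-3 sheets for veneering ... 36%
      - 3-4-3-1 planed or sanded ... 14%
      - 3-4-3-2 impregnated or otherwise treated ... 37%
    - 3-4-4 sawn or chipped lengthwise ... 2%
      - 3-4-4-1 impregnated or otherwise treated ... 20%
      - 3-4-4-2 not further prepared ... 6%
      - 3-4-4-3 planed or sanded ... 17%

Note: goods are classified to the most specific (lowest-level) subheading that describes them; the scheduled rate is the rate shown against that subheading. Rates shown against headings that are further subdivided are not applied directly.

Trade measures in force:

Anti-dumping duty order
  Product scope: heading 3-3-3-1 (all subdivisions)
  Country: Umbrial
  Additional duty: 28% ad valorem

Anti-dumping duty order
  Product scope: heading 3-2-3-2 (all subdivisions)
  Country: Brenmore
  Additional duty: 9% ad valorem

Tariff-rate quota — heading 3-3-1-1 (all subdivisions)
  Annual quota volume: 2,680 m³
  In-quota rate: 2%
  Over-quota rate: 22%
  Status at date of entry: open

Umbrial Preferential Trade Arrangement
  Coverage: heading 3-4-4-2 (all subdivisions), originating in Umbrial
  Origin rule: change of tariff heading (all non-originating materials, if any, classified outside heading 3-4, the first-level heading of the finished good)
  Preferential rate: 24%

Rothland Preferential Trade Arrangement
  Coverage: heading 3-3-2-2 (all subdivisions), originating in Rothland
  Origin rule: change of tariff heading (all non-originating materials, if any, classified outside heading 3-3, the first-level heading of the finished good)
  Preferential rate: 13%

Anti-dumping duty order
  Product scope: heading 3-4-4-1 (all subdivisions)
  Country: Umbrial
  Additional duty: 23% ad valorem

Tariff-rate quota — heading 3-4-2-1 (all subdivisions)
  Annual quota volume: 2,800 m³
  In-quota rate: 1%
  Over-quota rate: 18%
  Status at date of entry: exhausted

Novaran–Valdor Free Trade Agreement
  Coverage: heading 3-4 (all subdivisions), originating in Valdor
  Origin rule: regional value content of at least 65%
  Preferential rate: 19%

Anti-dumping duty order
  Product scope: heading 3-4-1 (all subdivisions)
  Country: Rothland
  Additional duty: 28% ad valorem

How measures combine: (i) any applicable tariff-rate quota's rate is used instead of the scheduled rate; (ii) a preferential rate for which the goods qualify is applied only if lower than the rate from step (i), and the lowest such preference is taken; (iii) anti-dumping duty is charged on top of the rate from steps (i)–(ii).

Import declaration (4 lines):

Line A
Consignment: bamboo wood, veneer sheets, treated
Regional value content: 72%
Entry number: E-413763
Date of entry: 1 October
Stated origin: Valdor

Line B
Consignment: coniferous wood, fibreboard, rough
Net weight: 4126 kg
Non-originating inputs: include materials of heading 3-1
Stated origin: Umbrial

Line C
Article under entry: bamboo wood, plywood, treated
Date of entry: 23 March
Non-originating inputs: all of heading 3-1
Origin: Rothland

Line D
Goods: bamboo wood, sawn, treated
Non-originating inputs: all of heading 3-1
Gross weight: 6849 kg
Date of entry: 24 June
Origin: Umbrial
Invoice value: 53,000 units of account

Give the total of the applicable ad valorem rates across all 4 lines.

Line A: bamboo → 3-4; veneer sheets → 3-4-3; treated → 3-4-3-2. Scheduled 37%. Valdor agreement on 3-4: RVC ≥ 65% → 19% available; preferential 19%. → 19%.
Line B: coniferous → 3-1; fibreboard → 3-1-1; rough → 3-1-1-1. Scheduled 3%. Umbrial agreement on 3-4-4-2: 3-1-1-1 not covered. → 3%.
Line C: bamboo → 3-4; plywood → 3-4-1; treated → 3-4-1-2. Scheduled 5%. Rothland agreement on 3-3-2-2: 3-4-1-2 not covered; anti-dumping (Rothland, 3-4-1): +28%; total 5% + 28% = 33%. → 33%.
Line D: bamboo → 3-4; sawn → 3-4-4; treated → 3-4-4-1. Scheduled 20%. Umbrial agreement on 3-4-4-2: 3-4-4-1 not covered; anti-dumping (Umbrial, 3-4-4-1): +23%; total 20% + 23% = 43%. → 43%.
Sum: 19% + 3% + 33% + 43% = 98%.

98%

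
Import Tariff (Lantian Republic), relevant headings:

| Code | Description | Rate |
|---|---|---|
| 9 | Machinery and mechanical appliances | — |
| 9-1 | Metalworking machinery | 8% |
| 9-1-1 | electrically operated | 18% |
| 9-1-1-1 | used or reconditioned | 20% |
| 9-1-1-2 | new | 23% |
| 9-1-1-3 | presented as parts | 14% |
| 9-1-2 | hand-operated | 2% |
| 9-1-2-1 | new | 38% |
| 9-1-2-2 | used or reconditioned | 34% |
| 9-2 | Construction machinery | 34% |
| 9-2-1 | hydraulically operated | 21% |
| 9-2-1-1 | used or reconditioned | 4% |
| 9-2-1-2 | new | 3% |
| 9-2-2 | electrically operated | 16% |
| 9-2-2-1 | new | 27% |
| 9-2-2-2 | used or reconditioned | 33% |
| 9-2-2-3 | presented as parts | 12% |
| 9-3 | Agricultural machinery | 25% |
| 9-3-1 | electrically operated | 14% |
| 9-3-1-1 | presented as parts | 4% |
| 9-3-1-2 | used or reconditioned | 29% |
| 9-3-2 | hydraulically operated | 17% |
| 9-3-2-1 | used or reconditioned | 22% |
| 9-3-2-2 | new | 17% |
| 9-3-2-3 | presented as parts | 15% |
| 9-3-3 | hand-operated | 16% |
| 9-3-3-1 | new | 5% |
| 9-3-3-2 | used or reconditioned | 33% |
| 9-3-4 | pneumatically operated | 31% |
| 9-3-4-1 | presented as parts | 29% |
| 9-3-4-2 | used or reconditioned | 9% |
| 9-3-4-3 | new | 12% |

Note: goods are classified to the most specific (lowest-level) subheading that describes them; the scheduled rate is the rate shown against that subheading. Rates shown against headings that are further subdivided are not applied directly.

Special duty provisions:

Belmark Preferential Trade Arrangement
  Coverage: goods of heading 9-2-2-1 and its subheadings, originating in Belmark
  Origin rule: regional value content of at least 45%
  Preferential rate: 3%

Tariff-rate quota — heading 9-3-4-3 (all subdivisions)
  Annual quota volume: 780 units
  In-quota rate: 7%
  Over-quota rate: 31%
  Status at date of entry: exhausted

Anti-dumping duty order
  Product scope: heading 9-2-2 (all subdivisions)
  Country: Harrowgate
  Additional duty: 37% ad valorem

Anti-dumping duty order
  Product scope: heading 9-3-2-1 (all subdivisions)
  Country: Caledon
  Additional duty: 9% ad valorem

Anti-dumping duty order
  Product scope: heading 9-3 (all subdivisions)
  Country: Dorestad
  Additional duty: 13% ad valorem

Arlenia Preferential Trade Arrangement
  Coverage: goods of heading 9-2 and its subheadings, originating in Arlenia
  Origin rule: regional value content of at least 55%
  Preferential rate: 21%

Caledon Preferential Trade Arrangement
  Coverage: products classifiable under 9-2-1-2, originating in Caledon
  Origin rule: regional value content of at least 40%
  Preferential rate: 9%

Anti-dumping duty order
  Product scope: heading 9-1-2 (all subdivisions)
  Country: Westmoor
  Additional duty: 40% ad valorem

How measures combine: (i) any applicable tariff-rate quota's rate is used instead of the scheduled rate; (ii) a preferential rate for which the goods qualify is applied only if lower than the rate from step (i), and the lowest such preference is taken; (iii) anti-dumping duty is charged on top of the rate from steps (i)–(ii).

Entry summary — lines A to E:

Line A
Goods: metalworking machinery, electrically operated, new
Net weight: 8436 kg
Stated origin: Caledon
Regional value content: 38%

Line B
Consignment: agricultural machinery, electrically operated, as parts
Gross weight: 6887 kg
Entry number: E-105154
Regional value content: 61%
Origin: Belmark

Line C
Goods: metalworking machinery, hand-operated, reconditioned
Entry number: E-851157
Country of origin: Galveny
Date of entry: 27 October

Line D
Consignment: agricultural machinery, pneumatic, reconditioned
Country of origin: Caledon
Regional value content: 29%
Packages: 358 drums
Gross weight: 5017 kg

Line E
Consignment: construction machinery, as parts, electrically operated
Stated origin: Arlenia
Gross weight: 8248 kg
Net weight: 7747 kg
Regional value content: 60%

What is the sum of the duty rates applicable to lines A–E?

82%

Line A: metalworking → 9-1; electrically operated → 9-1-1; new → 9-1-1-2. Scheduled 23%. Caledon agreement on 9-2-1-2: 9-1-1-2 not covered. → 23%.
Line B: agricultural → 9-3; electrically operated → 9-3-1; as parts → 9-3-1-1. Scheduled 4%. Belmark agreement on 9-2-2-1: 9-3-1-1 not covered. → 4%.
Line C: metalworking → 9-1; hand-operated → 9-1-2; reconditioned → 9-1-2-2. Scheduled 34%. No special measure applies. → 34%.
Line D: agricultural → 9-3; pneumatic → 9-3-4; reconditioned → 9-3-4-2. Scheduled 9%. Caledon agreement on 9-2-1-2: 9-3-4-2 not covered. → 9%.
Line E: construction → 9-2; electrically operated → 9-2-2; as parts → 9-2-2-3. Scheduled 12%. Arlenia agreement on 9-2: RVC ≥ 55% → 21% available; preference 21% not lower than 12% → no reduction. → 12%.
Sum: 23% + 4% + 34% + 9% + 12% = 82%.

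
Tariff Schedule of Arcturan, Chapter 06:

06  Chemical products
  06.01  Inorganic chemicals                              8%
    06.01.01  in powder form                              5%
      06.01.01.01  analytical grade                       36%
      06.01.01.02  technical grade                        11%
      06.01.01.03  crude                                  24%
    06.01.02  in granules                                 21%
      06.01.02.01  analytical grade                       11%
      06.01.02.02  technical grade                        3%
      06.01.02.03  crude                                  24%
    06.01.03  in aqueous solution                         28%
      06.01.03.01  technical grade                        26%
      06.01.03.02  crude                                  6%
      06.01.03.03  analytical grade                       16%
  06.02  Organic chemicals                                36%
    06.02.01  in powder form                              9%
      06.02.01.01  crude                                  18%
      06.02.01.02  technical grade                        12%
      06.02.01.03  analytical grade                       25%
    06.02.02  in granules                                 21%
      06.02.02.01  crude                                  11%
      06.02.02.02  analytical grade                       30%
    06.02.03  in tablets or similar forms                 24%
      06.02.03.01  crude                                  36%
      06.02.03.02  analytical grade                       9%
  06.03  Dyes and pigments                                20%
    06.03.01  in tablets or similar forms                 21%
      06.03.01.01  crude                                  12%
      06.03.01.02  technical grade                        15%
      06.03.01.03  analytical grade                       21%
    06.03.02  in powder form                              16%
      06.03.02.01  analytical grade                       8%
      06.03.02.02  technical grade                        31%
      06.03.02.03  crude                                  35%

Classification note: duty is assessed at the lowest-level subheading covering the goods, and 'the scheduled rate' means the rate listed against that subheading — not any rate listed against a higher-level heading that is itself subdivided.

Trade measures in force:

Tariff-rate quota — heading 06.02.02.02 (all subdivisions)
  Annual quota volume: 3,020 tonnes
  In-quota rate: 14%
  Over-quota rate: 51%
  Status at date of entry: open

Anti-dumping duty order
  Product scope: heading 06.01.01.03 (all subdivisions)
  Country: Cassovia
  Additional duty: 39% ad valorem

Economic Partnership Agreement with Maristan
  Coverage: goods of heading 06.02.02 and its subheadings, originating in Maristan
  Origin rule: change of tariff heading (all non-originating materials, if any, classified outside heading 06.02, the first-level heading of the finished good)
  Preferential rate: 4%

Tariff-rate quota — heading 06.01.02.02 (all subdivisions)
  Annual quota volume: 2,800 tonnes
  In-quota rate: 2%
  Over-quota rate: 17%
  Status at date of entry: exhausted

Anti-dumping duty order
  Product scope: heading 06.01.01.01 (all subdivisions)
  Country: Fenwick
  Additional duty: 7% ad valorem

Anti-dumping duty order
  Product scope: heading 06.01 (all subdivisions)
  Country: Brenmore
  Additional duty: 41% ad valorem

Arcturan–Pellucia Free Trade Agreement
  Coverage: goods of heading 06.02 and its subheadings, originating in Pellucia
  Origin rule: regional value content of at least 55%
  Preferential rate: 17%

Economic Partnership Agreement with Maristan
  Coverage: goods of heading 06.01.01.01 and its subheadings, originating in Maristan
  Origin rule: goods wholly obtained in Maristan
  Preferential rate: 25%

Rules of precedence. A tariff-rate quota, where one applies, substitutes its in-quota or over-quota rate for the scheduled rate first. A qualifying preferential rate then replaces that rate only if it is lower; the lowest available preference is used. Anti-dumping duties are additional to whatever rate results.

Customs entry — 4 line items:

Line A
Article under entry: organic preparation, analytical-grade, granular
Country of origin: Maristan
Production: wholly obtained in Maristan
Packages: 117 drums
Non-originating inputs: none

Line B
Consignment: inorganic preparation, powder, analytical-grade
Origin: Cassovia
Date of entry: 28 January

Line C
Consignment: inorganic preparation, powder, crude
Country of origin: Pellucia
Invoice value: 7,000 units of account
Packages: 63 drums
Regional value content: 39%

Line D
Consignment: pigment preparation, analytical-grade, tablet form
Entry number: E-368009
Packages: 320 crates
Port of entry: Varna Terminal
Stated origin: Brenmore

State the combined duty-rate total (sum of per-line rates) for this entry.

Line A: organic → 06.02; granular → 06.02.02; analytical-grade → 06.02.02.02. Scheduled 30%. quota on 06.02.02.02 open → in-quota 14%; Maristan agreement on 06.02.02: CTH met → 4% available; Maristan agreement on 06.01.01.01: 06.02.02.02 not covered; preferential 4%. → 4%.
Line B: inorganic → 06.01; powder → 06.01.01; analytical-grade → 06.01.01.01. Scheduled 36%. No special measure applies. → 36%.
Line C: inorganic → 06.01; powder → 06.01.01; crude → 06.01.01.03. Scheduled 24%. Pellucia agreement on 06.02: 06.01.01.03 not covered. → 24%.
Line D: pigment → 06.03; tablet form → 06.03.01; analytical-grade → 06.03.01.03. Scheduled 21%. No special measure applies. → 21%.
Sum: 4% + 36% + 24% + 21% = 85%.

85%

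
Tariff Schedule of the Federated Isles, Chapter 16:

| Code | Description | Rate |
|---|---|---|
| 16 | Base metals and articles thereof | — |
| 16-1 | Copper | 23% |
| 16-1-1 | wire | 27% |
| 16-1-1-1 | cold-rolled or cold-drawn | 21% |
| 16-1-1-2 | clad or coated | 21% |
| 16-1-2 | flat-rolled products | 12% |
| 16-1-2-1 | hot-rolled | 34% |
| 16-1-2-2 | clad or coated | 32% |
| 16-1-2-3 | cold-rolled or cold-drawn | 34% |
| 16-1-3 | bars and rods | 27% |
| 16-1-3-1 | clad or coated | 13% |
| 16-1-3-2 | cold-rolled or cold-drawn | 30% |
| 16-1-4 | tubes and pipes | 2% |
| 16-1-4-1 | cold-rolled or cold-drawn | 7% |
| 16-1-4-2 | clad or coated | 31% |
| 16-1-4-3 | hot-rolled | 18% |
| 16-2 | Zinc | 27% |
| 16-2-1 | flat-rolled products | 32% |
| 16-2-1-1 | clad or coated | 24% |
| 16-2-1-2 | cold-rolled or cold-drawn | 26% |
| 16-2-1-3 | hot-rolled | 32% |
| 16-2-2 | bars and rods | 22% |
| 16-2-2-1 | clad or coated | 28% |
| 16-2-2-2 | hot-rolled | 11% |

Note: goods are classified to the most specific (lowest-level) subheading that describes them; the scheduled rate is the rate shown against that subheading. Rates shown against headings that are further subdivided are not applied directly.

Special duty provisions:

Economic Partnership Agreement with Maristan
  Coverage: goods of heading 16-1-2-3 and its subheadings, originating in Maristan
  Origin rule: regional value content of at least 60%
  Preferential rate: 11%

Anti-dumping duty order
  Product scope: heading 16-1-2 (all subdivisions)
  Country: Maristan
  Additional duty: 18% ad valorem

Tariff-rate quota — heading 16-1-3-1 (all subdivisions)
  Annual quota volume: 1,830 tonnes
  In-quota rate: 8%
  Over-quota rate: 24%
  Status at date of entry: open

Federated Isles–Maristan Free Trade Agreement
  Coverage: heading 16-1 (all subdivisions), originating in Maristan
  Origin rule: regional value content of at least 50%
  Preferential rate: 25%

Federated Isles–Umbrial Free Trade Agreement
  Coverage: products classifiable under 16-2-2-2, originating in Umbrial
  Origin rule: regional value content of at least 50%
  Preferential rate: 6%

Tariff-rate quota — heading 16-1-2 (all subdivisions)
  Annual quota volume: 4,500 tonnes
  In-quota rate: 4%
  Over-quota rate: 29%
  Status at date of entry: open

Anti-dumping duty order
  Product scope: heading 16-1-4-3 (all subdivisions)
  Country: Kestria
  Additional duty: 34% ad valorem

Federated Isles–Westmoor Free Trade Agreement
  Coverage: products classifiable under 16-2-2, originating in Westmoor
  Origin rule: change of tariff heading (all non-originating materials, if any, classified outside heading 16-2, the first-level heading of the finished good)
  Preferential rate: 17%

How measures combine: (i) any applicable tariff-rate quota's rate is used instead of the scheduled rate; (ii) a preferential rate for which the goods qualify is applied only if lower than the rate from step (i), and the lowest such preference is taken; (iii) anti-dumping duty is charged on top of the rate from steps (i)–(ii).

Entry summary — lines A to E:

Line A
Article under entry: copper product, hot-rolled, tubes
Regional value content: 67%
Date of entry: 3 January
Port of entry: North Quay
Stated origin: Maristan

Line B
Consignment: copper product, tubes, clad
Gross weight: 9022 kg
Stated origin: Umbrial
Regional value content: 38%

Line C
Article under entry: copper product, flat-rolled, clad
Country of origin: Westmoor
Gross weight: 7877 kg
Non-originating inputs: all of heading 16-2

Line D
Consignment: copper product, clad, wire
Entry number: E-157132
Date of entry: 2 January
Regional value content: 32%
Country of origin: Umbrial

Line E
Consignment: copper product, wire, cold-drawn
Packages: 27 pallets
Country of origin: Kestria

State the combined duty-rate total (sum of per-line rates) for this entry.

95%

Line A: copper → 16-1; tubes → 16-1-4; hot-rolled → 16-1-4-3. Scheduled 18%. Maristan agreement on 16-1-2-3: 16-1-4-3 not covered; Maristan agreement on 16-1: RVC ≥ 50% → 25% available; preference 25% not lower than 18% → no reduction. → 18%.
Line B: copper → 16-1; tubes → 16-1-4; clad → 16-1-4-2. Scheduled 31%. Umbrial agreement on 16-2-2-2: 16-1-4-2 not covered. → 31%.
Line C: copper → 16-1; flat-rolled → 16-1-2; clad → 16-1-2-2. Scheduled 32%. quota on 16-1-2 open → in-quota 4%; Westmoor agreement on 16-2-2: 16-1-2-2 not covered. → 4%.
Line D: copper → 16-1; wire → 16-1-1; clad → 16-1-1-2. Scheduled 21%. Umbrial agreement on 16-2-2-2: 16-1-1-2 not covered. → 21%.
Line E: copper → 16-1; wire → 16-1-1; cold-drawn → 16-1-1-1. Scheduled 21%. No special measure applies. → 21%.
Sum: 18% + 31% + 4% + 21% + 21% = 95%.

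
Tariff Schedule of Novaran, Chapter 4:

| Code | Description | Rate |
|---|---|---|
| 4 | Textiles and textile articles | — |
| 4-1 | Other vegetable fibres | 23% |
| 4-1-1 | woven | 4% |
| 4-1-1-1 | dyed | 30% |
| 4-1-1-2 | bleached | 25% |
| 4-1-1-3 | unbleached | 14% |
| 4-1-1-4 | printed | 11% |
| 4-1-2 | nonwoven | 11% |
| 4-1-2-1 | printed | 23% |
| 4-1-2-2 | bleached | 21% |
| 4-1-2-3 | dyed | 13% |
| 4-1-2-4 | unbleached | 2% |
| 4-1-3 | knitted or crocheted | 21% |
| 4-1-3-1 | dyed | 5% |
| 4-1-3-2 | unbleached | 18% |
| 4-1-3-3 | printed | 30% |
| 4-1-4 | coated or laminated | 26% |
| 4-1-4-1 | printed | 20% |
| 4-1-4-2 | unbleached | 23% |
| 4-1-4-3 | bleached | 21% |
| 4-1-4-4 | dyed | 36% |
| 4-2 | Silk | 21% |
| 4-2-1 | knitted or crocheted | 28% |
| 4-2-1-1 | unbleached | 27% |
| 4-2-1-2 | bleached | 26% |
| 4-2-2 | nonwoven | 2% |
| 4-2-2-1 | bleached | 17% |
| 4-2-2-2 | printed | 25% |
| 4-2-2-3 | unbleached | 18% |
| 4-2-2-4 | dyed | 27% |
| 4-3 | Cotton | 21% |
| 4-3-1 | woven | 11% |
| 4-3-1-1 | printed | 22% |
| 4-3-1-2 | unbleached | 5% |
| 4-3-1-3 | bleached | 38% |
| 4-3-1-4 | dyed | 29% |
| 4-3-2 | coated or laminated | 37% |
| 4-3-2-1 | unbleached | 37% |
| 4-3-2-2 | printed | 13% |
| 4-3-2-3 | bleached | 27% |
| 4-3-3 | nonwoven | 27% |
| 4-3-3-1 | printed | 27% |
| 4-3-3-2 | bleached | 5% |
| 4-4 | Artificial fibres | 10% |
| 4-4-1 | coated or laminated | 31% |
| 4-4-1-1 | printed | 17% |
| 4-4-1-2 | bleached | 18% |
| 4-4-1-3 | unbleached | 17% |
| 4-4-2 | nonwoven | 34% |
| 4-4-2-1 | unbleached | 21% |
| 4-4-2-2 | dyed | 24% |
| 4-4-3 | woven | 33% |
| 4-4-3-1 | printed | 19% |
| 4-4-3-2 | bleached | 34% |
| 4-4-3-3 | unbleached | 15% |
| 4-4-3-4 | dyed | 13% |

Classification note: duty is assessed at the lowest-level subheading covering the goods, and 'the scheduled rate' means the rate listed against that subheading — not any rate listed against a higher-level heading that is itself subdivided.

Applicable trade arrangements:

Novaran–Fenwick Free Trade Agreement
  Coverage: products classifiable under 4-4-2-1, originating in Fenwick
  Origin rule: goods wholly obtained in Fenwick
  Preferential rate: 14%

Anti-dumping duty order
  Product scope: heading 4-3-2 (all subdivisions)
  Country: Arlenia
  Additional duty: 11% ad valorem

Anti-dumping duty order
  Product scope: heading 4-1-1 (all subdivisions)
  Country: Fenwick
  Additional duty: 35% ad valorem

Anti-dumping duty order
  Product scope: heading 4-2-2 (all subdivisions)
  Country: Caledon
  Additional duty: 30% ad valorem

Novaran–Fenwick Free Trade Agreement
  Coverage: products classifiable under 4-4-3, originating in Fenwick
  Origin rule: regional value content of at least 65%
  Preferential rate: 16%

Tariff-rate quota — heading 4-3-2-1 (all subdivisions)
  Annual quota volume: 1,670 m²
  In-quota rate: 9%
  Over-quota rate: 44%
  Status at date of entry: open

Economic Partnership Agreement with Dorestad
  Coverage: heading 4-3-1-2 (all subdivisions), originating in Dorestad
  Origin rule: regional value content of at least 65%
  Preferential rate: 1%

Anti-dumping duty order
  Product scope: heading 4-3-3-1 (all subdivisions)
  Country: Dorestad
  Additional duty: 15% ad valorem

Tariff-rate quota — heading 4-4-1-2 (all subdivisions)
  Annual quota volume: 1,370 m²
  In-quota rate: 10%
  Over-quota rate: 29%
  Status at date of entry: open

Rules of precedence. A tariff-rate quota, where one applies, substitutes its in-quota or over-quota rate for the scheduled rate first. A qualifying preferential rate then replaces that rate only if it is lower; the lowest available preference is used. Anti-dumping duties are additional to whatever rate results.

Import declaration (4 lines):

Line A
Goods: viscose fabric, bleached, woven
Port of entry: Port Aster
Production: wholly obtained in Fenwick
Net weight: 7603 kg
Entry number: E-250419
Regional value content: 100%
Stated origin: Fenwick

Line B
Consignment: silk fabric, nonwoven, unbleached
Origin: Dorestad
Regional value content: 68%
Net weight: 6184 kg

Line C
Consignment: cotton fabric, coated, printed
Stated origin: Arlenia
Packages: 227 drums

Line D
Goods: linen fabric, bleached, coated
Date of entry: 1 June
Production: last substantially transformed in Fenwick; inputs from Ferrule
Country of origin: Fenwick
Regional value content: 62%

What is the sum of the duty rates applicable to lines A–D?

Line A: viscose → 4-4; woven → 4-4-3; bleached → 4-4-3-2. Scheduled 34%. Fenwick agreement on 4-4-2-1: 4-4-3-2 not covered; Fenwick agreement on 4-4-3: RVC ≥ 65% → 16% available; preferential 16%. → 16%.
Line B: silk → 4-2; nonwoven → 4-2-2; unbleached → 4-2-2-3. Scheduled 18%. Dorestad agreement on 4-3-1-2: 4-2-2-3 not covered. → 18%.
Line C: cotton → 4-3; coated → 4-3-2; printed → 4-3-2-2. Scheduled 13%. anti-dumping (Arlenia, 4-3-2): +11%; total 13% + 11% = 24%. → 24%.
Line D: linen → 4-1; coated → 4-1-4; bleached → 4-1-4-3. Scheduled 21%. Fenwick agreement on 4-4-2-1: 4-1-4-3 not covered; Fenwick agreement on 4-4-3: 4-1-4-3 not covered. → 21%.
Sum: 16% + 18% + 24% + 21% = 79%.

79%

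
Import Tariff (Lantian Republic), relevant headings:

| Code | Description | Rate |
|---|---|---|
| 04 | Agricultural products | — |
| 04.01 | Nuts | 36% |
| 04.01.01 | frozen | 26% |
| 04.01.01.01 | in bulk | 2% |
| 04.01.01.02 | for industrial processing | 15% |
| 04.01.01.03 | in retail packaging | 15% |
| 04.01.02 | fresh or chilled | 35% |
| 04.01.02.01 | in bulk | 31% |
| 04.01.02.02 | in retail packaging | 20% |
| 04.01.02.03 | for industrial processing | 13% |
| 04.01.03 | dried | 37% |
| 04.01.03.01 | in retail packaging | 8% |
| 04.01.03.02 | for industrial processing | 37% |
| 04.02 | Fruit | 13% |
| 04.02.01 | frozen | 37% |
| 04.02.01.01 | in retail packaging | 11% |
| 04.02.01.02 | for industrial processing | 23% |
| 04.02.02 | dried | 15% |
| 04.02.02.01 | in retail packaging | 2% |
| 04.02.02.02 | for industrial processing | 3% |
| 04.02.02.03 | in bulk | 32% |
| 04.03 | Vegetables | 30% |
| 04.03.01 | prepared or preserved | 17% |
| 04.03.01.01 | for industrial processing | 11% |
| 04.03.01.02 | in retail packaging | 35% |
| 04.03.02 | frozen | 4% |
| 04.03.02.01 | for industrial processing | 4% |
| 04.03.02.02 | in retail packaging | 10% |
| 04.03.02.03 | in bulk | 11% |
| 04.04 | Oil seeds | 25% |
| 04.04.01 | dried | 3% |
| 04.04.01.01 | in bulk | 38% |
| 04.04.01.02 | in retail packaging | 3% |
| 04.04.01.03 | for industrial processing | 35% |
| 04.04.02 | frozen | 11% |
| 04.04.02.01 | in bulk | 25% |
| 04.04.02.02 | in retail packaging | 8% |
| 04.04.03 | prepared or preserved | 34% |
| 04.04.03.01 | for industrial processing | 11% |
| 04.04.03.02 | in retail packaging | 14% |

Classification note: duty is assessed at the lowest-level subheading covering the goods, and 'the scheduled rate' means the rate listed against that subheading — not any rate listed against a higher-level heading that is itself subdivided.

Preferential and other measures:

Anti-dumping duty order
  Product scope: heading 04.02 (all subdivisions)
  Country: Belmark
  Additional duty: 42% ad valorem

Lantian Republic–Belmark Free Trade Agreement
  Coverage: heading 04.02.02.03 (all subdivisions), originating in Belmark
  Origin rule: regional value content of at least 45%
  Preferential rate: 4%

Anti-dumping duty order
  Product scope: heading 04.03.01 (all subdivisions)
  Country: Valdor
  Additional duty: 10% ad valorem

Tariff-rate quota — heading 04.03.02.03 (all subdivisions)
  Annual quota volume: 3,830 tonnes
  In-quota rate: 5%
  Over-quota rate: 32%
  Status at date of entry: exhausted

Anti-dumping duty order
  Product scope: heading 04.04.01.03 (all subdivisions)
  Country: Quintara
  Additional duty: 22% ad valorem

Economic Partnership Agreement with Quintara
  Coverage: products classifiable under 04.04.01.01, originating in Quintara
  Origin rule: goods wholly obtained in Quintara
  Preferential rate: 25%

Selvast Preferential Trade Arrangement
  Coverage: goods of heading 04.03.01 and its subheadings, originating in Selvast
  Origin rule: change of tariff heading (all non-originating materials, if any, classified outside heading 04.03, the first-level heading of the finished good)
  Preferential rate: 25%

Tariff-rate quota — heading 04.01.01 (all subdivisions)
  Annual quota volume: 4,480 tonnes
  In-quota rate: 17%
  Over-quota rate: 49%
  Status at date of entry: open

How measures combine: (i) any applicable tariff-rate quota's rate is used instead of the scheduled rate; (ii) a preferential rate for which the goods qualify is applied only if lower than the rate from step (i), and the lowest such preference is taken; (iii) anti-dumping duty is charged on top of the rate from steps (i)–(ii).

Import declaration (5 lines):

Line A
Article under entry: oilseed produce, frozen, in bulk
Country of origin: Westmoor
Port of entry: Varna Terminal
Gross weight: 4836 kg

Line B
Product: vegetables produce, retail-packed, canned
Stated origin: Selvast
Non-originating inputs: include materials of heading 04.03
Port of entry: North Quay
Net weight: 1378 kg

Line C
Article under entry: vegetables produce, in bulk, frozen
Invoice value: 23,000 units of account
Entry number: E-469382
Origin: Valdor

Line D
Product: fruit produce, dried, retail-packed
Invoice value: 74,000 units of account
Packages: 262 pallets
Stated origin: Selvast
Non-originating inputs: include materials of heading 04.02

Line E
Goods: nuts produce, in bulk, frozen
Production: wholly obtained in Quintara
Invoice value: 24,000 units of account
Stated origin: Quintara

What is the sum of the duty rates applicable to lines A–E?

Line A: oilseed → 04.04; frozen → 04.04.02; in bulk → 04.04.02.01. Scheduled 25%. No special measure applies. → 25%.
Line B: vegetables → 04.03; canned → 04.03.01; retail-packed → 04.03.01.02. Scheduled 35%. Selvast agreement on 04.03.01: CTH not met. → 35%.
Line C: vegetables → 04.03; frozen → 04.03.02; in bulk → 04.03.02.03. Scheduled 11%. quota on 04.03.02.03 exhausted → over-quota 32%. → 32%.
Line D: fruit → 04.02; dried → 04.02.02; retail-packed → 04.02.02.01. Scheduled 2%. Selvast agreement on 04.03.01: 04.02.02.01 not covered. → 2%.
Line E: nuts → 04.01; frozen → 04.01.01; in bulk → 04.01.01.01. Scheduled 2%. quota on 04.01.01 open → in-quota 17%; Quintara agreement on 04.04.01.01: 04.01.01.01 not covered. → 17%.
Sum: 25% + 35% + 32% + 2% + 17% = 111%.

111%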